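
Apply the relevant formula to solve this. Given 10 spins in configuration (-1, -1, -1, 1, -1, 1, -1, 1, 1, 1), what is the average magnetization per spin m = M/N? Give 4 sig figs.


Step 1: Count up spins (+1): 5, down spins (-1): 5
Step 2: Total magnetization M = 5 - 5 = 0
Step 3: m = M/N = 0/10 = 0

0


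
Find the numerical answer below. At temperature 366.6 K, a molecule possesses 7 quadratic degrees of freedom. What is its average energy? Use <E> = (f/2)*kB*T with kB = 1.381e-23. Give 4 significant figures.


Step 1: f/2 = 7/2 = 3.5
Step 2: kB*T = 1.381e-23 * 366.6 = 5.063e-21
Step 3: <E> = 3.5 * 5.063e-21 = 1.772e-20 J

1.772e-20


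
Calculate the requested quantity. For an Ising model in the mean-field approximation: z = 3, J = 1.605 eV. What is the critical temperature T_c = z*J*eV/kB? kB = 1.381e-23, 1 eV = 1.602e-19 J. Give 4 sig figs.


Step 1: z*J = 3*1.605 = 4.815 eV
Step 2: Convert to Joules: 4.815*1.602e-19 = 7.714e-19 J
Step 3: T_c = 7.714e-19 / 1.381e-23 = 5.586e+04 K

5.586e+04


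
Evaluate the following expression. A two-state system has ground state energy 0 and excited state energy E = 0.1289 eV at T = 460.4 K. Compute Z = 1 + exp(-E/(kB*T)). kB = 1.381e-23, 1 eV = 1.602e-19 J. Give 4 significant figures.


Step 1: Compute beta*E = E*eV/(kB*T) = 0.1289*1.602e-19/(1.381e-23*460.4) = 3.248
Step 2: exp(-beta*E) = exp(-3.248) = 0.03886
Step 3: Z = 1 + 0.03886 = 1.039

1.039


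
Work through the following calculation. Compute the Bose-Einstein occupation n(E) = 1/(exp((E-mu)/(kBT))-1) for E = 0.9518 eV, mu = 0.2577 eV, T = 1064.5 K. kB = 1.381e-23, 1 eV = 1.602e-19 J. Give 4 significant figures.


Step 1: (E - mu) = 0.6941 eV
Step 2: x = (E-mu)*eV/(kB*T) = 0.6941*1.602e-19/(1.381e-23*1064.5) = 7.564
Step 3: exp(x) = 1927
Step 4: n = 1/(exp(x)-1) = 0.0005191

0.0005191


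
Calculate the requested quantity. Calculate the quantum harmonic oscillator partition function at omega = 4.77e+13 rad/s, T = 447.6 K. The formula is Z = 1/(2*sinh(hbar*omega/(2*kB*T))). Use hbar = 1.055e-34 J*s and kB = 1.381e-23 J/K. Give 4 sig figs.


Step 1: Compute x = hbar*omega/(kB*T) = 1.055e-34*4.77e+13/(1.381e-23*447.6) = 0.8141
Step 2: x/2 = 0.4071
Step 3: sinh(x/2) = 0.4184
Step 4: Z = 1/(2*0.4184) = 1.195

1.195


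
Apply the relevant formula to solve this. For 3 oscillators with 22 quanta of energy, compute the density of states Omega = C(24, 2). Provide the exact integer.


Step 1: Use binomial coefficient C(24, 2)
Step 2: Numerator = 24! / 22!
Step 3: Denominator = 2!
Step 4: Omega = 276

276


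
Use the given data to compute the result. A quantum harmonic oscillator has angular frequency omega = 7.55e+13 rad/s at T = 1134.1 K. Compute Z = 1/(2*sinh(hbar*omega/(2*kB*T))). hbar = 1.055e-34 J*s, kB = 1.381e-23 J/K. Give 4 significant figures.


Step 1: Compute x = hbar*omega/(kB*T) = 1.055e-34*7.55e+13/(1.381e-23*1134.1) = 0.5086
Step 2: x/2 = 0.2543
Step 3: sinh(x/2) = 0.257
Step 4: Z = 1/(2*0.257) = 1.945

1.945


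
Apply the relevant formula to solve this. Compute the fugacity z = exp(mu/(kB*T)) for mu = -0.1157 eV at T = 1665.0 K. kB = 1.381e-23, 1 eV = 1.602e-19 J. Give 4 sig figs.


Step 1: Convert mu to Joules: -0.1157*1.602e-19 = -1.854e-20 J
Step 2: kB*T = 1.381e-23*1665.0 = 2.299e-20 J
Step 3: mu/(kB*T) = -0.8061
Step 4: z = exp(-0.8061) = 0.4466

0.4466


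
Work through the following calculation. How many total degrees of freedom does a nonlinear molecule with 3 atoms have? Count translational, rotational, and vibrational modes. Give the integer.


Step 1: Translational DOF = 3
Step 2: Rotational DOF (nonlinear) = 3
Step 3: Vibrational DOF = 3*3 - 6 = 3
Step 4: Total = 3 + 3 + 3 = 9

9


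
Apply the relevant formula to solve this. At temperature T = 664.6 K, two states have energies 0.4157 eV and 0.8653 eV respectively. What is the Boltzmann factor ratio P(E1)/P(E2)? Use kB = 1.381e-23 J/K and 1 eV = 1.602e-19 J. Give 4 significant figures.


Step 1: Compute energy difference dE = E1 - E2 = 0.4157 - 0.8653 = -0.4496 eV
Step 2: Convert to Joules: dE_J = -0.4496 * 1.602e-19 = -7.203e-20 J
Step 3: Compute exponent = -dE_J / (kB * T) = -(-7.203e-20) / (1.381e-23 * 664.6) = 7.848
Step 4: P(E1)/P(E2) = exp(7.848) = 2559

2559


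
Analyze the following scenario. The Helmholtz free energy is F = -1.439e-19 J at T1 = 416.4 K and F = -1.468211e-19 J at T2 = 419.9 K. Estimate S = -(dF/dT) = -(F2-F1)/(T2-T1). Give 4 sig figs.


Step 1: dF = F2 - F1 = -1.468211e-19 - (-1.439e-19) = -2.9211e-21 J
Step 2: dT = T2 - T1 = 419.9 - 416.4 = 3.5 K
Step 3: S = -dF/dT = -(-2.9211e-21)/3.5 = 8.346e-22 J/K

8.346e-22


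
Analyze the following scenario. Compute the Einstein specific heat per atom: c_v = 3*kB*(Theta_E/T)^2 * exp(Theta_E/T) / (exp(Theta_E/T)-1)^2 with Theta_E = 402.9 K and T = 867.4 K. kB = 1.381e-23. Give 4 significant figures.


Step 1: x = Theta_E/T = 402.9/867.4 = 0.4645
Step 2: x^2 = 0.2158
Step 3: exp(x) = 1.591
Step 4: c_v = 3*1.381e-23*0.2158*1.591/(1.591-1)^2 = 4.069e-23

4.069e-23


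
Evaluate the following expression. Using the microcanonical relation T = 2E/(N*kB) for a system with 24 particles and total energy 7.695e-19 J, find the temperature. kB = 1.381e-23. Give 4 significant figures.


Step 1: Numerator = 2*E = 2*7.695e-19 = 1.539e-18 J
Step 2: Denominator = N*kB = 24*1.381e-23 = 3.314e-22
Step 3: T = 1.539e-18 / 3.314e-22 = 4643 K

4643


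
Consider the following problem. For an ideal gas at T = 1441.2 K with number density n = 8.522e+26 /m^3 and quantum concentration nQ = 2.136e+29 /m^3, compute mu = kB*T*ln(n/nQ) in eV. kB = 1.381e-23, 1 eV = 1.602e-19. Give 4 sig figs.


Step 1: n/nQ = 8.522e+26/2.136e+29 = 0.00399
Step 2: ln(n/nQ) = -5.524
Step 3: mu = kB*T*ln(n/nQ) = 1.99e-20*-5.524 = -1.099e-19 J
Step 4: Convert to eV: -1.099e-19/1.602e-19 = -0.6863 eV

-0.6863


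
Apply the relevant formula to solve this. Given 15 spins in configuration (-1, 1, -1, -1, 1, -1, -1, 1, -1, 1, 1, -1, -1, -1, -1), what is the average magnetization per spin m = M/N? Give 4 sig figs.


Step 1: Count up spins (+1): 5, down spins (-1): 10
Step 2: Total magnetization M = 5 - 10 = -5
Step 3: m = M/N = -5/15 = -0.3333

-0.3333


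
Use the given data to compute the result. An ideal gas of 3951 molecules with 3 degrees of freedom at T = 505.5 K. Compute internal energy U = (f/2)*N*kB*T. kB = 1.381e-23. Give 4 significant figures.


Step 1: f/2 = 3/2 = 1.5
Step 2: N*kB*T = 3951*1.381e-23*505.5 = 2.758e-17
Step 3: U = 1.5 * 2.758e-17 = 4.137e-17 J

4.137e-17


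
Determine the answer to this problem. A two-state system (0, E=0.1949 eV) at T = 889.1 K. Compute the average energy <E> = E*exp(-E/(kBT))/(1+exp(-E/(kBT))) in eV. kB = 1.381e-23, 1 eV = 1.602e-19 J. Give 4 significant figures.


Step 1: beta*E = 0.1949*1.602e-19/(1.381e-23*889.1) = 2.543
Step 2: exp(-beta*E) = 0.07864
Step 3: <E> = 0.1949*0.07864/(1+0.07864) = 0.01421 eV

0.01421


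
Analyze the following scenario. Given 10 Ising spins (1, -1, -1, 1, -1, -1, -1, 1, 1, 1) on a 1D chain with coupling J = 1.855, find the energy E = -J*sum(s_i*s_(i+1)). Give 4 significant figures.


Step 1: Nearest-neighbor products: -1, 1, -1, -1, 1, 1, -1, 1, 1
Step 2: Sum of products = 1
Step 3: E = -1.855 * 1 = -1.855

-1.855


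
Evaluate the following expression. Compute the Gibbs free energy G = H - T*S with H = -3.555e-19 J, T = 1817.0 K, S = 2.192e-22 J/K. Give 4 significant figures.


Step 1: T*S = 1817.0 * 2.192e-22 = 3.983e-19 J
Step 2: G = H - T*S = -3.555e-19 - 3.983e-19
Step 3: G = -7.538e-19 J

-7.538e-19


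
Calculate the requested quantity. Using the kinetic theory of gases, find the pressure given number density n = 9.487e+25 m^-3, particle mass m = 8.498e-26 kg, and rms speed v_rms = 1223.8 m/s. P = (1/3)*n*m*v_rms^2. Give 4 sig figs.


Step 1: v_rms^2 = 1223.8^2 = 1.498e+06
Step 2: n*m = 9.487e+25*8.498e-26 = 8.062
Step 3: P = (1/3)*8.062*1.498e+06 = 4.025e+06 Pa

4.025e+06


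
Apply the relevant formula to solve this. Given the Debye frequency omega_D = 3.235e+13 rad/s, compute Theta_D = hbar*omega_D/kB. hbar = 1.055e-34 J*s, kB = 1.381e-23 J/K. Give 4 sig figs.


Step 1: hbar*omega_D = 1.055e-34 * 3.235e+13 = 3.413e-21 J
Step 2: Theta_D = 3.413e-21 / 1.381e-23
Step 3: Theta_D = 247.1 K

247.1


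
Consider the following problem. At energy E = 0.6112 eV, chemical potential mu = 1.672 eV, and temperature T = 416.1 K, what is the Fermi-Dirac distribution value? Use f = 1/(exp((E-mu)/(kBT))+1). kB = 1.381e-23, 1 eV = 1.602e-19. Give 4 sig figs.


Step 1: (E - mu) = 0.6112 - 1.672 = -1.061 eV
Step 2: Convert: (E-mu)*eV = -1.699e-19 J
Step 3: x = (E-mu)*eV/(kB*T) = -29.57
Step 4: f = 1/(exp(-29.57)+1) = 1

1


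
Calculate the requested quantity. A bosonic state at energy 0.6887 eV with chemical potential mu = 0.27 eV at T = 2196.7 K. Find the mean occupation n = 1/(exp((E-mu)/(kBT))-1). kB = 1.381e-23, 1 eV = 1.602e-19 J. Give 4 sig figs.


Step 1: (E - mu) = 0.4187 eV
Step 2: x = (E-mu)*eV/(kB*T) = 0.4187*1.602e-19/(1.381e-23*2196.7) = 2.211
Step 3: exp(x) = 9.125
Step 4: n = 1/(exp(x)-1) = 0.1231

0.1231


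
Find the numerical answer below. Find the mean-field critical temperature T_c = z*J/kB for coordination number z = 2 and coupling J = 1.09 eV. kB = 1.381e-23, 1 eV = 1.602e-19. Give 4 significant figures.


Step 1: z*J = 2*1.09 = 2.18 eV
Step 2: Convert to Joules: 2.18*1.602e-19 = 3.492e-19 J
Step 3: T_c = 3.492e-19 / 1.381e-23 = 2.529e+04 K

2.529e+04


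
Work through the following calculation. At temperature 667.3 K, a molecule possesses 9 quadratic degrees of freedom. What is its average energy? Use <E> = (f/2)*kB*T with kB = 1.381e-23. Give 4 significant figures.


Step 1: f/2 = 9/2 = 4.5
Step 2: kB*T = 1.381e-23 * 667.3 = 9.215e-21
Step 3: <E> = 4.5 * 9.215e-21 = 4.147e-20 J

4.147e-20


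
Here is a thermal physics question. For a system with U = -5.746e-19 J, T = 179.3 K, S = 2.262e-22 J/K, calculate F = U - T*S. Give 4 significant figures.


Step 1: T*S = 179.3 * 2.262e-22 = 4.056e-20 J
Step 2: F = U - T*S = -5.746e-19 - 4.056e-20
Step 3: F = -6.152e-19 J

-6.152e-19


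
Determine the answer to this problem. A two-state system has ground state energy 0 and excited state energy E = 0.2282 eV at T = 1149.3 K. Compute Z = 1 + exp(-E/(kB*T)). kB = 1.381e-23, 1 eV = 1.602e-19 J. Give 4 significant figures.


Step 1: Compute beta*E = E*eV/(kB*T) = 0.2282*1.602e-19/(1.381e-23*1149.3) = 2.303
Step 2: exp(-beta*E) = exp(-2.303) = 0.09993
Step 3: Z = 1 + 0.09993 = 1.1

1.1


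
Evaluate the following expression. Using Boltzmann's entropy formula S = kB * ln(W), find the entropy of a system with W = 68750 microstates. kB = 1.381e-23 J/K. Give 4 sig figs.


Step 1: ln(W) = ln(68750) = 11.14
Step 2: S = kB * ln(W) = 1.381e-23 * 11.14
Step 3: S = 1.538e-22 J/K

1.538e-22


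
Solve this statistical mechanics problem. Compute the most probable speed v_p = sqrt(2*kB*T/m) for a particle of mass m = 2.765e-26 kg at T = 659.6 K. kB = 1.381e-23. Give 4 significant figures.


Step 1: Numerator = 2*kB*T = 2*1.381e-23*659.6 = 1.822e-20
Step 2: Ratio = 1.822e-20 / 2.765e-26 = 6.589e+05
Step 3: v_p = sqrt(6.589e+05) = 811.7 m/s

811.7


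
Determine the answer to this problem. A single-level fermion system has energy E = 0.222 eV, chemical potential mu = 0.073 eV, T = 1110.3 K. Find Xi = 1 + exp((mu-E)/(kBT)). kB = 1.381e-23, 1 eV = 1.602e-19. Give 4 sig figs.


Step 1: (mu - E) = 0.073 - 0.222 = -0.149 eV
Step 2: x = (mu-E)*eV/(kB*T) = -0.149*1.602e-19/(1.381e-23*1110.3) = -1.557
Step 3: exp(x) = 0.2108
Step 4: Xi = 1 + 0.2108 = 1.211

1.211


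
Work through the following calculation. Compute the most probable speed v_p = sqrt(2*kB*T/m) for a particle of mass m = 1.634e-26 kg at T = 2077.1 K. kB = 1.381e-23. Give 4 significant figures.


Step 1: Numerator = 2*kB*T = 2*1.381e-23*2077.1 = 5.737e-20
Step 2: Ratio = 5.737e-20 / 1.634e-26 = 3.511e+06
Step 3: v_p = sqrt(3.511e+06) = 1874 m/s

1874


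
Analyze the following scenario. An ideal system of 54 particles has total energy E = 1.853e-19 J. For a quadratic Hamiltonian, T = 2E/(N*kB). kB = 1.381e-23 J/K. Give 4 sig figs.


Step 1: Numerator = 2*E = 2*1.853e-19 = 3.706e-19 J
Step 2: Denominator = N*kB = 54*1.381e-23 = 7.457e-22
Step 3: T = 3.706e-19 / 7.457e-22 = 497 K

497


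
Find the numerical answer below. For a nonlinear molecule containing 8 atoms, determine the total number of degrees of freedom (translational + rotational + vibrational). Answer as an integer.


Step 1: Translational DOF = 3
Step 2: Rotational DOF (nonlinear) = 3
Step 3: Vibrational DOF = 3*8 - 6 = 18
Step 4: Total = 3 + 3 + 18 = 24

24


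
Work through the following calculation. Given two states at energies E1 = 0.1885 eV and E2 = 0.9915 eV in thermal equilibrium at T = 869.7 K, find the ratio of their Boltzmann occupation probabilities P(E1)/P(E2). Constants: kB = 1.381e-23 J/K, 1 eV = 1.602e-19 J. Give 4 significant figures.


Step 1: Compute energy difference dE = E1 - E2 = 0.1885 - 0.9915 = -0.803 eV
Step 2: Convert to Joules: dE_J = -0.803 * 1.602e-19 = -1.286e-19 J
Step 3: Compute exponent = -dE_J / (kB * T) = -(-1.286e-19) / (1.381e-23 * 869.7) = 10.71
Step 4: P(E1)/P(E2) = exp(10.71) = 4.483e+04

4.483e+04


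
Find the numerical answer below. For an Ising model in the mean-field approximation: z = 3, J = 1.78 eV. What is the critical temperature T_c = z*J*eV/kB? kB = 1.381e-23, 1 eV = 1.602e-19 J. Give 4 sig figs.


Step 1: z*J = 3*1.78 = 5.34 eV
Step 2: Convert to Joules: 5.34*1.602e-19 = 8.555e-19 J
Step 3: T_c = 8.555e-19 / 1.381e-23 = 6.195e+04 K

6.195e+04


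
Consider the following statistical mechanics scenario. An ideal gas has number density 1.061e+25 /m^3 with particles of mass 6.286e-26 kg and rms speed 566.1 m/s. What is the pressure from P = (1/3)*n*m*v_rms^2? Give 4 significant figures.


Step 1: v_rms^2 = 566.1^2 = 3.205e+05
Step 2: n*m = 1.061e+25*6.286e-26 = 0.6669
Step 3: P = (1/3)*0.6669*3.205e+05 = 7.125e+04 Pa

7.125e+04


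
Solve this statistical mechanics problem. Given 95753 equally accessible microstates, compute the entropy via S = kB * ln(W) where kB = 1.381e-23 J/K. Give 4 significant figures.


Step 1: ln(W) = ln(95753) = 11.47
Step 2: S = kB * ln(W) = 1.381e-23 * 11.47
Step 3: S = 1.584e-22 J/K

1.584e-22


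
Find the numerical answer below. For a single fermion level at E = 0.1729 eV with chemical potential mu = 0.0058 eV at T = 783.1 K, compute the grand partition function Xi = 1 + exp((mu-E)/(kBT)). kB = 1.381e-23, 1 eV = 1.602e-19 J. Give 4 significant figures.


Step 1: (mu - E) = 0.0058 - 0.1729 = -0.1671 eV
Step 2: x = (mu-E)*eV/(kB*T) = -0.1671*1.602e-19/(1.381e-23*783.1) = -2.475
Step 3: exp(x) = 0.08414
Step 4: Xi = 1 + 0.08414 = 1.084

1.084


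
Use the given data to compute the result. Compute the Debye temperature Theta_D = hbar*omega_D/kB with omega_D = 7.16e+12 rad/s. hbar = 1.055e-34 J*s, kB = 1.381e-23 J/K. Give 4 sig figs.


Step 1: hbar*omega_D = 1.055e-34 * 7.16e+12 = 7.554e-22 J
Step 2: Theta_D = 7.554e-22 / 1.381e-23
Step 3: Theta_D = 54.7 K

54.7


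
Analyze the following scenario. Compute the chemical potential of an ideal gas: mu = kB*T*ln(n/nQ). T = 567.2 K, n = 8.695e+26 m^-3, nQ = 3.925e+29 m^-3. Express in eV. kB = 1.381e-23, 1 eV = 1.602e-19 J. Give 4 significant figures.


Step 1: n/nQ = 8.695e+26/3.925e+29 = 0.002215
Step 2: ln(n/nQ) = -6.112
Step 3: mu = kB*T*ln(n/nQ) = 7.833e-21*-6.112 = -4.788e-20 J
Step 4: Convert to eV: -4.788e-20/1.602e-19 = -0.2989 eV

-0.2989


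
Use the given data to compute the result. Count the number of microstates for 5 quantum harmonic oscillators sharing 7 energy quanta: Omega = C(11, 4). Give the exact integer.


Step 1: Use binomial coefficient C(11, 4)
Step 2: Numerator = 11! / 7!
Step 3: Denominator = 4!
Step 4: Omega = 330

330


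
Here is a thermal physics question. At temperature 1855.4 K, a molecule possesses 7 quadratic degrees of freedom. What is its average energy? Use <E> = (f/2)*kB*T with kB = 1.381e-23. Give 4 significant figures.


Step 1: f/2 = 7/2 = 3.5
Step 2: kB*T = 1.381e-23 * 1855.4 = 2.562e-20
Step 3: <E> = 3.5 * 2.562e-20 = 8.968e-20 J

8.968e-20


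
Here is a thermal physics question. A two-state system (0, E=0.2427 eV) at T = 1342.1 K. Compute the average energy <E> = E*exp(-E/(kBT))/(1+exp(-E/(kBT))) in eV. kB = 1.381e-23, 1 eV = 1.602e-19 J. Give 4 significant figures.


Step 1: beta*E = 0.2427*1.602e-19/(1.381e-23*1342.1) = 2.098
Step 2: exp(-beta*E) = 0.1227
Step 3: <E> = 0.2427*0.1227/(1+0.1227) = 0.02653 eV

0.02653


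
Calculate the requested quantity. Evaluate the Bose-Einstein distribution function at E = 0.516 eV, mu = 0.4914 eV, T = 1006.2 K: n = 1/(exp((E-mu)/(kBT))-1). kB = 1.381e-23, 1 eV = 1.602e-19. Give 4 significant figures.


Step 1: (E - mu) = 0.0246 eV
Step 2: x = (E-mu)*eV/(kB*T) = 0.0246*1.602e-19/(1.381e-23*1006.2) = 0.2836
Step 3: exp(x) = 1.328
Step 4: n = 1/(exp(x)-1) = 3.05

3.05


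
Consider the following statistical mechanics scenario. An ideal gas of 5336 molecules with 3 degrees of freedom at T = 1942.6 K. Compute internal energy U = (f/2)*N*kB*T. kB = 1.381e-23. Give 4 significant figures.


Step 1: f/2 = 3/2 = 1.5
Step 2: N*kB*T = 5336*1.381e-23*1942.6 = 1.432e-16
Step 3: U = 1.5 * 1.432e-16 = 2.147e-16 J

2.147e-16


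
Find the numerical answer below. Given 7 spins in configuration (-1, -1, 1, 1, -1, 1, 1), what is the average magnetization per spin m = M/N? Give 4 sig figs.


Step 1: Count up spins (+1): 4, down spins (-1): 3
Step 2: Total magnetization M = 4 - 3 = 1
Step 3: m = M/N = 1/7 = 0.1429

0.1429


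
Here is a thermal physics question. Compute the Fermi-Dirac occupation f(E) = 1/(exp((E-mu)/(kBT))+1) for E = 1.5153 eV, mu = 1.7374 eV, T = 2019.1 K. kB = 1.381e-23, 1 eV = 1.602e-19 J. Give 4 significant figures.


Step 1: (E - mu) = 1.5153 - 1.7374 = -0.2221 eV
Step 2: Convert: (E-mu)*eV = -3.558e-20 J
Step 3: x = (E-mu)*eV/(kB*T) = -1.276
Step 4: f = 1/(exp(-1.276)+1) = 0.7818

0.7818


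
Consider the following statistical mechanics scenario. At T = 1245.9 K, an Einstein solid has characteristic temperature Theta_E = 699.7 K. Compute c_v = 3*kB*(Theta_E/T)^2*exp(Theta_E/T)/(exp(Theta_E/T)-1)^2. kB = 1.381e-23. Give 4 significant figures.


Step 1: x = Theta_E/T = 699.7/1245.9 = 0.5616
Step 2: x^2 = 0.3154
Step 3: exp(x) = 1.753
Step 4: c_v = 3*1.381e-23*0.3154*1.753/(1.753-1)^2 = 4.036e-23

4.036e-23


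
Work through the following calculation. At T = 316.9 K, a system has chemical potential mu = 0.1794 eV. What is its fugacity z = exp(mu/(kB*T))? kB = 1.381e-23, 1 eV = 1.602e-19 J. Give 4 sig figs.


Step 1: Convert mu to Joules: 0.1794*1.602e-19 = 2.874e-20 J
Step 2: kB*T = 1.381e-23*316.9 = 4.376e-21 J
Step 3: mu/(kB*T) = 6.567
Step 4: z = exp(6.567) = 711.3

711.3


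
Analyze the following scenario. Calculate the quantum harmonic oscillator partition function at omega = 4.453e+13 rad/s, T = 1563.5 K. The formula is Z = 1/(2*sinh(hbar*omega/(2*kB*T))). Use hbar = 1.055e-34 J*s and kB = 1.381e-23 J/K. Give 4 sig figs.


Step 1: Compute x = hbar*omega/(kB*T) = 1.055e-34*4.453e+13/(1.381e-23*1563.5) = 0.2176
Step 2: x/2 = 0.1088
Step 3: sinh(x/2) = 0.109
Step 4: Z = 1/(2*0.109) = 4.587

4.587


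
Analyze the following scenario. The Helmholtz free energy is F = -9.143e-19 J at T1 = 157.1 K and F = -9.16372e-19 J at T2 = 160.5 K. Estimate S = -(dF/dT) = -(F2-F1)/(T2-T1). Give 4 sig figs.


Step 1: dF = F2 - F1 = -9.16372e-19 - (-9.143e-19) = -2.072e-21 J
Step 2: dT = T2 - T1 = 160.5 - 157.1 = 3.4 K
Step 3: S = -dF/dT = -(-2.072e-21)/3.4 = 6.094e-22 J/K

6.094e-22


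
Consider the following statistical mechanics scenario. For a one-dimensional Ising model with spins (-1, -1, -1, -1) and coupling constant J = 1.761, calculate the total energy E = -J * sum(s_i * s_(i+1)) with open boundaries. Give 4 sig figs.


Step 1: Nearest-neighbor products: 1, 1, 1
Step 2: Sum of products = 3
Step 3: E = -1.761 * 3 = -5.283

-5.283


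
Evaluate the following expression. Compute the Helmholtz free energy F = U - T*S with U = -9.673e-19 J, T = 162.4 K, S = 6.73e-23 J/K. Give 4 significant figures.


Step 1: T*S = 162.4 * 6.73e-23 = 1.093e-20 J
Step 2: F = U - T*S = -9.673e-19 - 1.093e-20
Step 3: F = -9.782e-19 J

-9.782e-19


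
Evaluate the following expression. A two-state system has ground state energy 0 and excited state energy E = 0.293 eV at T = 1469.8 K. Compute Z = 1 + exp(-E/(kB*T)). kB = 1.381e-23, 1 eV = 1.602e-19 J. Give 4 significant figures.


Step 1: Compute beta*E = E*eV/(kB*T) = 0.293*1.602e-19/(1.381e-23*1469.8) = 2.312
Step 2: exp(-beta*E) = exp(-2.312) = 0.09902
Step 3: Z = 1 + 0.09902 = 1.099

1.099


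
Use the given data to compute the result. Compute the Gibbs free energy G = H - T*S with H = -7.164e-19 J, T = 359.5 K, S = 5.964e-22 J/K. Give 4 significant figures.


Step 1: T*S = 359.5 * 5.964e-22 = 2.144e-19 J
Step 2: G = H - T*S = -7.164e-19 - 2.144e-19
Step 3: G = -9.308e-19 J

-9.308e-19


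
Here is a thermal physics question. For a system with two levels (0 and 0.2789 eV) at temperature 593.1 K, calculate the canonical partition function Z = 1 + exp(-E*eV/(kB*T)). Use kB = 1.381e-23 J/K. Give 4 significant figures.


Step 1: Compute beta*E = E*eV/(kB*T) = 0.2789*1.602e-19/(1.381e-23*593.1) = 5.455
Step 2: exp(-beta*E) = exp(-5.455) = 0.004275
Step 3: Z = 1 + 0.004275 = 1.004

1.004


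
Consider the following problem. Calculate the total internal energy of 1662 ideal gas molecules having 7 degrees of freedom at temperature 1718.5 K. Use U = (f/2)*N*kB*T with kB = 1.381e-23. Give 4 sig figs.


Step 1: f/2 = 7/2 = 3.5
Step 2: N*kB*T = 1662*1.381e-23*1718.5 = 3.944e-17
Step 3: U = 3.5 * 3.944e-17 = 1.381e-16 J

1.381e-16


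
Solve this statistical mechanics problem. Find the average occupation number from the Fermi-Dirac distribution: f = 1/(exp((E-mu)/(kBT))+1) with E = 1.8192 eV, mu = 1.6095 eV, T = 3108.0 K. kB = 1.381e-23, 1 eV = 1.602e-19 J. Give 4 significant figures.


Step 1: (E - mu) = 1.8192 - 1.6095 = 0.2097 eV
Step 2: Convert: (E-mu)*eV = 3.359e-20 J
Step 3: x = (E-mu)*eV/(kB*T) = 0.7827
Step 4: f = 1/(exp(0.7827)+1) = 0.3137

0.3137


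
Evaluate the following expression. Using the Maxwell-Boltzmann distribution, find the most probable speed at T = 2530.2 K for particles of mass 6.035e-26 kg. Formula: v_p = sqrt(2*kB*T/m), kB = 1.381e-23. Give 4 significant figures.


Step 1: Numerator = 2*kB*T = 2*1.381e-23*2530.2 = 6.988e-20
Step 2: Ratio = 6.988e-20 / 6.035e-26 = 1.158e+06
Step 3: v_p = sqrt(1.158e+06) = 1076 m/s

1076


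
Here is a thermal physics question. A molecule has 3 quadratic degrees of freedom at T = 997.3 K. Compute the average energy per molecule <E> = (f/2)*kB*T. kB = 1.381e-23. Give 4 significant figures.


Step 1: f/2 = 3/2 = 1.5
Step 2: kB*T = 1.381e-23 * 997.3 = 1.377e-20
Step 3: <E> = 1.5 * 1.377e-20 = 2.066e-20 J

2.066e-20


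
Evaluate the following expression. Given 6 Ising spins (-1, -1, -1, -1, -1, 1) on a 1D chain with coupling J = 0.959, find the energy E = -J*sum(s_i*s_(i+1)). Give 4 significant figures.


Step 1: Nearest-neighbor products: 1, 1, 1, 1, -1
Step 2: Sum of products = 3
Step 3: E = -0.959 * 3 = -2.877

-2.877


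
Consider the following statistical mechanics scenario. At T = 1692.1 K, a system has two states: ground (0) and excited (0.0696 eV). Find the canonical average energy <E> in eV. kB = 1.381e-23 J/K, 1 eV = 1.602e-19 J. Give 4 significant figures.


Step 1: beta*E = 0.0696*1.602e-19/(1.381e-23*1692.1) = 0.4771
Step 2: exp(-beta*E) = 0.6206
Step 3: <E> = 0.0696*0.6206/(1+0.6206) = 0.02665 eV

0.02665


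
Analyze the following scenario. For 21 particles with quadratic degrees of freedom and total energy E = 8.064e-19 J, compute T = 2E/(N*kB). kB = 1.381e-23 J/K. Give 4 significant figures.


Step 1: Numerator = 2*E = 2*8.064e-19 = 1.613e-18 J
Step 2: Denominator = N*kB = 21*1.381e-23 = 2.9e-22
Step 3: T = 1.613e-18 / 2.9e-22 = 5561 K

5561


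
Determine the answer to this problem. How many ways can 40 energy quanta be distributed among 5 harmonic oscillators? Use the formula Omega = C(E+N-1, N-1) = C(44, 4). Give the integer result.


Step 1: Use binomial coefficient C(44, 4)
Step 2: Numerator = 44! / 40!
Step 3: Denominator = 4!
Step 4: Omega = 135751

135751


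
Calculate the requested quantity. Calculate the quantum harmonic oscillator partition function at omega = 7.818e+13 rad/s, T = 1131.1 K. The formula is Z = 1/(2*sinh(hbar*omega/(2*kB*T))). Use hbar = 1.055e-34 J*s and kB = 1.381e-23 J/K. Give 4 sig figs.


Step 1: Compute x = hbar*omega/(kB*T) = 1.055e-34*7.818e+13/(1.381e-23*1131.1) = 0.528
Step 2: x/2 = 0.264
Step 3: sinh(x/2) = 0.2671
Step 4: Z = 1/(2*0.2671) = 1.872

1.872


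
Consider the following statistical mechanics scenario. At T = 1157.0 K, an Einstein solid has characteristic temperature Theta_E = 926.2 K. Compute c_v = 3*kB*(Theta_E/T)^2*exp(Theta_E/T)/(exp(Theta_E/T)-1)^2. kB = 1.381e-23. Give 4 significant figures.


Step 1: x = Theta_E/T = 926.2/1157.0 = 0.8005
Step 2: x^2 = 0.6408
Step 3: exp(x) = 2.227
Step 4: c_v = 3*1.381e-23*0.6408*2.227/(2.227-1)^2 = 3.929e-23

3.929e-23


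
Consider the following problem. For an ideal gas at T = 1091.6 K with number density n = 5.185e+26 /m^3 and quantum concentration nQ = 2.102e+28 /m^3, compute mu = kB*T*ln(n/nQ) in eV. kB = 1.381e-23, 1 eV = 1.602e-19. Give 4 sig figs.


Step 1: n/nQ = 5.185e+26/2.102e+28 = 0.02467
Step 2: ln(n/nQ) = -3.702
Step 3: mu = kB*T*ln(n/nQ) = 1.507e-20*-3.702 = -5.581e-20 J
Step 4: Convert to eV: -5.581e-20/1.602e-19 = -0.3484 eV

-0.3484


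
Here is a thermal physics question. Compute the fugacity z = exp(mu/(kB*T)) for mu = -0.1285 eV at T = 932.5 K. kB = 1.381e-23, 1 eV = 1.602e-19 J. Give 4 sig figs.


Step 1: Convert mu to Joules: -0.1285*1.602e-19 = -2.059e-20 J
Step 2: kB*T = 1.381e-23*932.5 = 1.288e-20 J
Step 3: mu/(kB*T) = -1.599
Step 4: z = exp(-1.599) = 0.2022

0.2022


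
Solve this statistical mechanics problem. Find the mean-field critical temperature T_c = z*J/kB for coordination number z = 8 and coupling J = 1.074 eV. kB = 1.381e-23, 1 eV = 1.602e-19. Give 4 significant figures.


Step 1: z*J = 8*1.074 = 8.592 eV
Step 2: Convert to Joules: 8.592*1.602e-19 = 1.376e-18 J
Step 3: T_c = 1.376e-18 / 1.381e-23 = 9.967e+04 K

9.967e+04


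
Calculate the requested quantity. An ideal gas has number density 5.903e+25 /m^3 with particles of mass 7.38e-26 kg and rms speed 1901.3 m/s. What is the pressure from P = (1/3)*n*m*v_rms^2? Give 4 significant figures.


Step 1: v_rms^2 = 1901.3^2 = 3.615e+06
Step 2: n*m = 5.903e+25*7.38e-26 = 4.356
Step 3: P = (1/3)*4.356*3.615e+06 = 5.249e+06 Pa

5.249e+06


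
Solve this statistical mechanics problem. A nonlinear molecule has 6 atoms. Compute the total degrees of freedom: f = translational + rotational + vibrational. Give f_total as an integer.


Step 1: Translational DOF = 3
Step 2: Rotational DOF (nonlinear) = 3
Step 3: Vibrational DOF = 3*6 - 6 = 12
Step 4: Total = 3 + 3 + 12 = 18

18


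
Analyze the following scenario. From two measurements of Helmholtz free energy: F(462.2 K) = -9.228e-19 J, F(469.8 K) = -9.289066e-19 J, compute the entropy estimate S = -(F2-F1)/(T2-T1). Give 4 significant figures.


Step 1: dF = F2 - F1 = -9.289066e-19 - (-9.228e-19) = -6.1066e-21 J
Step 2: dT = T2 - T1 = 469.8 - 462.2 = 7.6 K
Step 3: S = -dF/dT = -(-6.1066e-21)/7.6 = 8.035e-22 J/K

8.035e-22


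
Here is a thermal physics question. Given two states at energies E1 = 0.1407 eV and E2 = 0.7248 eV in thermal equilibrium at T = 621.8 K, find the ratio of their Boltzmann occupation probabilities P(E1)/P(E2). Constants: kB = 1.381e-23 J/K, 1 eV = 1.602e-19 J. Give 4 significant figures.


Step 1: Compute energy difference dE = E1 - E2 = 0.1407 - 0.7248 = -0.5841 eV
Step 2: Convert to Joules: dE_J = -0.5841 * 1.602e-19 = -9.357e-20 J
Step 3: Compute exponent = -dE_J / (kB * T) = -(-9.357e-20) / (1.381e-23 * 621.8) = 10.9
Step 4: P(E1)/P(E2) = exp(10.9) = 5.401e+04

5.401e+04


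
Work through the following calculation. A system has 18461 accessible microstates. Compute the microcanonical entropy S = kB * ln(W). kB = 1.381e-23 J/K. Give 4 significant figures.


Step 1: ln(W) = ln(18461) = 9.823
Step 2: S = kB * ln(W) = 1.381e-23 * 9.823
Step 3: S = 1.357e-22 J/K

1.357e-22


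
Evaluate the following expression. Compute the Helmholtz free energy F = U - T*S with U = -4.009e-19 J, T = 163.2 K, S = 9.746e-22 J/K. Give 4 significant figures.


Step 1: T*S = 163.2 * 9.746e-22 = 1.591e-19 J
Step 2: F = U - T*S = -4.009e-19 - 1.591e-19
Step 3: F = -5.6e-19 J

-5.6e-19


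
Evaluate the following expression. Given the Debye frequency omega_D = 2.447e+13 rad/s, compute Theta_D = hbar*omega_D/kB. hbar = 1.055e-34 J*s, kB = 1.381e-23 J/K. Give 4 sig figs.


Step 1: hbar*omega_D = 1.055e-34 * 2.447e+13 = 2.582e-21 J
Step 2: Theta_D = 2.582e-21 / 1.381e-23
Step 3: Theta_D = 186.9 K

186.9


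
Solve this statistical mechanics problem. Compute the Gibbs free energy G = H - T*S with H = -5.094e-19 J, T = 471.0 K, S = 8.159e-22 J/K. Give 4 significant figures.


Step 1: T*S = 471.0 * 8.159e-22 = 3.843e-19 J
Step 2: G = H - T*S = -5.094e-19 - 3.843e-19
Step 3: G = -8.937e-19 J

-8.937e-19


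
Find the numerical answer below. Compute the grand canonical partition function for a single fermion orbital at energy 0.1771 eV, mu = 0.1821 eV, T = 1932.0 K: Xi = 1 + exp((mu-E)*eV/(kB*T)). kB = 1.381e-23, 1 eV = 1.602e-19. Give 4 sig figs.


Step 1: (mu - E) = 0.1821 - 0.1771 = 0.005 eV
Step 2: x = (mu-E)*eV/(kB*T) = 0.005*1.602e-19/(1.381e-23*1932.0) = 0.03002
Step 3: exp(x) = 1.03
Step 4: Xi = 1 + 1.03 = 2.03

2.03


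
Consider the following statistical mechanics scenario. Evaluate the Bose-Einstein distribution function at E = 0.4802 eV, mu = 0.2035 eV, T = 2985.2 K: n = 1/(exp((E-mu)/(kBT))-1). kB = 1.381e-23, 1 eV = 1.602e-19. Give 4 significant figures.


Step 1: (E - mu) = 0.2767 eV
Step 2: x = (E-mu)*eV/(kB*T) = 0.2767*1.602e-19/(1.381e-23*2985.2) = 1.075
Step 3: exp(x) = 2.931
Step 4: n = 1/(exp(x)-1) = 0.5179

0.5179


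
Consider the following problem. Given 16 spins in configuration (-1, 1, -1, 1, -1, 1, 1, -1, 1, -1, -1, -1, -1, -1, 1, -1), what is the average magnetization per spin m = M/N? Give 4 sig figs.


Step 1: Count up spins (+1): 6, down spins (-1): 10
Step 2: Total magnetization M = 6 - 10 = -4
Step 3: m = M/N = -4/16 = -0.25

-0.25


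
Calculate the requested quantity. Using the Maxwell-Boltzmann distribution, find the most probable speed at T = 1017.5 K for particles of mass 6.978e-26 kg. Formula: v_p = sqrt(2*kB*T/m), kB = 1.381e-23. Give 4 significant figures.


Step 1: Numerator = 2*kB*T = 2*1.381e-23*1017.5 = 2.81e-20
Step 2: Ratio = 2.81e-20 / 6.978e-26 = 4.027e+05
Step 3: v_p = sqrt(4.027e+05) = 634.6 m/s

634.6


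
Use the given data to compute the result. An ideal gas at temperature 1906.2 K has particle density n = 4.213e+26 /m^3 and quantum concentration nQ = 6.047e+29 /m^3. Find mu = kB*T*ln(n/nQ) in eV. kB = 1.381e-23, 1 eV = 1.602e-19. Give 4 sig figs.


Step 1: n/nQ = 4.213e+26/6.047e+29 = 0.0006967
Step 2: ln(n/nQ) = -7.269
Step 3: mu = kB*T*ln(n/nQ) = 2.632e-20*-7.269 = -1.914e-19 J
Step 4: Convert to eV: -1.914e-19/1.602e-19 = -1.194 eV

-1.194


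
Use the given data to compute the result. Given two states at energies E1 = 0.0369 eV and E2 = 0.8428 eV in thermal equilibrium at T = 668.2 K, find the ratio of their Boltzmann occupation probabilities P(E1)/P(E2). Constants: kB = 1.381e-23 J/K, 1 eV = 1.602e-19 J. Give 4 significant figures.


Step 1: Compute energy difference dE = E1 - E2 = 0.0369 - 0.8428 = -0.8059 eV
Step 2: Convert to Joules: dE_J = -0.8059 * 1.602e-19 = -1.291e-19 J
Step 3: Compute exponent = -dE_J / (kB * T) = -(-1.291e-19) / (1.381e-23 * 668.2) = 13.99
Step 4: P(E1)/P(E2) = exp(13.99) = 1.192e+06

1.192e+06


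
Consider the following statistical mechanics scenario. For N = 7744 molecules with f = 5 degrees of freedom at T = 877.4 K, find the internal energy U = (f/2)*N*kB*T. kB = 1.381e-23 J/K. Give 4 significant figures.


Step 1: f/2 = 5/2 = 2.5
Step 2: N*kB*T = 7744*1.381e-23*877.4 = 9.383e-17
Step 3: U = 2.5 * 9.383e-17 = 2.346e-16 J

2.346e-16


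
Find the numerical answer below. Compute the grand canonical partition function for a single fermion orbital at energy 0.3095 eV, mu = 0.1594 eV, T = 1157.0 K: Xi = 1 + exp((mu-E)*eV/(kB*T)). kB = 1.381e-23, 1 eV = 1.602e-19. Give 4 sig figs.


Step 1: (mu - E) = 0.1594 - 0.3095 = -0.1501 eV
Step 2: x = (mu-E)*eV/(kB*T) = -0.1501*1.602e-19/(1.381e-23*1157.0) = -1.505
Step 3: exp(x) = 0.222
Step 4: Xi = 1 + 0.222 = 1.222

1.222


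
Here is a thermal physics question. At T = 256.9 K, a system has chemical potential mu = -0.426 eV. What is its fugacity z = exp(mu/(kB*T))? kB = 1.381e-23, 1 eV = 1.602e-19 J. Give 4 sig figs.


Step 1: Convert mu to Joules: -0.426*1.602e-19 = -6.825e-20 J
Step 2: kB*T = 1.381e-23*256.9 = 3.548e-21 J
Step 3: mu/(kB*T) = -19.24
Step 4: z = exp(-19.24) = 4.425e-09

4.425e-09


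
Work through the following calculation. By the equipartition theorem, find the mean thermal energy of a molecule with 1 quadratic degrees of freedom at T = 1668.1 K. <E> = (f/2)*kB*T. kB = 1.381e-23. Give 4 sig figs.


Step 1: f/2 = 1/2 = 0.5
Step 2: kB*T = 1.381e-23 * 1668.1 = 2.304e-20
Step 3: <E> = 0.5 * 2.304e-20 = 1.152e-20 J

1.152e-20


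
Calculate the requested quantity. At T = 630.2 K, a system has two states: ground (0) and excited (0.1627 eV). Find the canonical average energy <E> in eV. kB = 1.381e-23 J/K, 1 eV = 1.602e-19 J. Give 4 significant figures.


Step 1: beta*E = 0.1627*1.602e-19/(1.381e-23*630.2) = 2.995
Step 2: exp(-beta*E) = 0.05004
Step 3: <E> = 0.1627*0.05004/(1+0.05004) = 0.007754 eV

0.007754


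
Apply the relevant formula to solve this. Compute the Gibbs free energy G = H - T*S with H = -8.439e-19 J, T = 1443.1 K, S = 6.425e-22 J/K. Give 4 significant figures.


Step 1: T*S = 1443.1 * 6.425e-22 = 9.272e-19 J
Step 2: G = H - T*S = -8.439e-19 - 9.272e-19
Step 3: G = -1.771e-18 J

-1.771e-18


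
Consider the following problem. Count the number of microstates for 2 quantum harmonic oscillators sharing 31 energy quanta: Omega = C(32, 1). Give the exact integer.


Step 1: Use binomial coefficient C(32, 1)
Step 2: Numerator = 32! / 31!
Step 3: Denominator = 1!
Step 4: Omega = 32

32


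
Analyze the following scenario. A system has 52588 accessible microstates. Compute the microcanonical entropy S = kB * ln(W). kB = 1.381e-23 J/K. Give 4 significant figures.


Step 1: ln(W) = ln(52588) = 10.87
Step 2: S = kB * ln(W) = 1.381e-23 * 10.87
Step 3: S = 1.501e-22 J/K

1.501e-22


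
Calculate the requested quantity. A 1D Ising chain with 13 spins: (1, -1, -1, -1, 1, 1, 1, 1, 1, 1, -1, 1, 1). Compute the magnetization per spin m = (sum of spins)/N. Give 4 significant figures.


Step 1: Count up spins (+1): 9, down spins (-1): 4
Step 2: Total magnetization M = 9 - 4 = 5
Step 3: m = M/N = 5/13 = 0.3846

0.3846


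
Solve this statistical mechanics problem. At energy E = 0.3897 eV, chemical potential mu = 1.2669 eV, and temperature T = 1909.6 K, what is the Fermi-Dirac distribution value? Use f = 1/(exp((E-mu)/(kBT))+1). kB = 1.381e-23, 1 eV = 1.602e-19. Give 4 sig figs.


Step 1: (E - mu) = 0.3897 - 1.2669 = -0.8772 eV
Step 2: Convert: (E-mu)*eV = -1.405e-19 J
Step 3: x = (E-mu)*eV/(kB*T) = -5.329
Step 4: f = 1/(exp(-5.329)+1) = 0.9952

0.9952


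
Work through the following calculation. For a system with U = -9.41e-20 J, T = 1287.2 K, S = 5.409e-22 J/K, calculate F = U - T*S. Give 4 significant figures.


Step 1: T*S = 1287.2 * 5.409e-22 = 6.962e-19 J
Step 2: F = U - T*S = -9.41e-20 - 6.962e-19
Step 3: F = -7.903e-19 J

-7.903e-19


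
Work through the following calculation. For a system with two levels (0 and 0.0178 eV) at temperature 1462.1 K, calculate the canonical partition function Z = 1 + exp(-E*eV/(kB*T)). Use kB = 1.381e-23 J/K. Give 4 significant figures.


Step 1: Compute beta*E = E*eV/(kB*T) = 0.0178*1.602e-19/(1.381e-23*1462.1) = 0.1412
Step 2: exp(-beta*E) = exp(-0.1412) = 0.8683
Step 3: Z = 1 + 0.8683 = 1.868

1.868


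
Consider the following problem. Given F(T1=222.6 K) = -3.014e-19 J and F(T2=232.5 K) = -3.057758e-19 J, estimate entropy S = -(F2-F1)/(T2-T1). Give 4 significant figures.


Step 1: dF = F2 - F1 = -3.057758e-19 - (-3.014e-19) = -4.3758e-21 J
Step 2: dT = T2 - T1 = 232.5 - 222.6 = 9.9 K
Step 3: S = -dF/dT = -(-4.3758e-21)/9.9 = 4.42e-22 J/K

4.42e-22


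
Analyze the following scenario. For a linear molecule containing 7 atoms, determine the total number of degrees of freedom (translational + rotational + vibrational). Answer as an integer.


Step 1: Translational DOF = 3
Step 2: Rotational DOF (linear) = 2
Step 3: Vibrational DOF = 3*7 - 5 = 16
Step 4: Total = 3 + 2 + 16 = 21

21


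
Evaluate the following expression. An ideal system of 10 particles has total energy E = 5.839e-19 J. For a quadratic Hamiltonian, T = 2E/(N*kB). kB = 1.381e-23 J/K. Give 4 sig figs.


Step 1: Numerator = 2*E = 2*5.839e-19 = 1.168e-18 J
Step 2: Denominator = N*kB = 10*1.381e-23 = 1.381e-22
Step 3: T = 1.168e-18 / 1.381e-22 = 8456 K

8456


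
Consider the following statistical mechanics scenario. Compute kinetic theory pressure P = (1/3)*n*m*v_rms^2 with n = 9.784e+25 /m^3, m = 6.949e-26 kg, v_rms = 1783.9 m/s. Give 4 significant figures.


Step 1: v_rms^2 = 1783.9^2 = 3.182e+06
Step 2: n*m = 9.784e+25*6.949e-26 = 6.799
Step 3: P = (1/3)*6.799*3.182e+06 = 7.212e+06 Pa

7.212e+06


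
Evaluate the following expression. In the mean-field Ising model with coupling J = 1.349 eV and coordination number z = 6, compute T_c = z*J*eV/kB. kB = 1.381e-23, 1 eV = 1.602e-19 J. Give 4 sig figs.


Step 1: z*J = 6*1.349 = 8.094 eV
Step 2: Convert to Joules: 8.094*1.602e-19 = 1.297e-18 J
Step 3: T_c = 1.297e-18 / 1.381e-23 = 9.389e+04 K

9.389e+04


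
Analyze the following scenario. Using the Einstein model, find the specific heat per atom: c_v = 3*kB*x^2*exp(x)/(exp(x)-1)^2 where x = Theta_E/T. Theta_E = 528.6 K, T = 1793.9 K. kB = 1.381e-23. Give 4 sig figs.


Step 1: x = Theta_E/T = 528.6/1793.9 = 0.2947
Step 2: x^2 = 0.08683
Step 3: exp(x) = 1.343
Step 4: c_v = 3*1.381e-23*0.08683*1.343/(1.343-1)^2 = 4.113e-23

4.113e-23


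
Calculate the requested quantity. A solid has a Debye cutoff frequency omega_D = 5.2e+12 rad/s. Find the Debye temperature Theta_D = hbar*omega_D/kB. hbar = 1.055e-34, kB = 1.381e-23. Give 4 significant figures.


Step 1: hbar*omega_D = 1.055e-34 * 5.2e+12 = 5.486e-22 J
Step 2: Theta_D = 5.486e-22 / 1.381e-23
Step 3: Theta_D = 39.72 K

39.72


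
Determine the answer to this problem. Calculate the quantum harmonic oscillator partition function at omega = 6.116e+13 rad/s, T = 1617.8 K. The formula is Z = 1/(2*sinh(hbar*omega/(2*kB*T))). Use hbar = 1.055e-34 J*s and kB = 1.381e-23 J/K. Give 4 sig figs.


Step 1: Compute x = hbar*omega/(kB*T) = 1.055e-34*6.116e+13/(1.381e-23*1617.8) = 0.2888
Step 2: x/2 = 0.1444
Step 3: sinh(x/2) = 0.1449
Step 4: Z = 1/(2*0.1449) = 3.451

3.451


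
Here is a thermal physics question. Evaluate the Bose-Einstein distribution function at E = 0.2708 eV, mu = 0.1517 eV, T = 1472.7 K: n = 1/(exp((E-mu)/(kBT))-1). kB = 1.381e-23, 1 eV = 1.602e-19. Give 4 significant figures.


Step 1: (E - mu) = 0.1191 eV
Step 2: x = (E-mu)*eV/(kB*T) = 0.1191*1.602e-19/(1.381e-23*1472.7) = 0.9381
Step 3: exp(x) = 2.555
Step 4: n = 1/(exp(x)-1) = 0.643

0.643


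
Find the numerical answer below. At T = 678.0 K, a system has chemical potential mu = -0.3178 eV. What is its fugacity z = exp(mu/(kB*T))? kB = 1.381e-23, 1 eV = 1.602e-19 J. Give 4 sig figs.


Step 1: Convert mu to Joules: -0.3178*1.602e-19 = -5.091e-20 J
Step 2: kB*T = 1.381e-23*678.0 = 9.363e-21 J
Step 3: mu/(kB*T) = -5.437
Step 4: z = exp(-5.437) = 0.004351

0.004351
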